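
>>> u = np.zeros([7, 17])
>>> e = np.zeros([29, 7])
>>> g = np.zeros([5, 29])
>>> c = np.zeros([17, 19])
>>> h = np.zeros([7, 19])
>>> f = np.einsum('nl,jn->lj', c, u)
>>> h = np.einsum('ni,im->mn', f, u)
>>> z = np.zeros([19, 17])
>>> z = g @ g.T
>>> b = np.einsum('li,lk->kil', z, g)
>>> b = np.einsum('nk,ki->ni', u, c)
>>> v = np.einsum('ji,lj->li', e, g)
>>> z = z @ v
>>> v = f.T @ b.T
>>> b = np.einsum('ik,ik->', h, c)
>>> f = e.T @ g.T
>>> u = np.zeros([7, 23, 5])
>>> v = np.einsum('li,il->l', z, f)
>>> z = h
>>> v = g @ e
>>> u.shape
(7, 23, 5)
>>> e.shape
(29, 7)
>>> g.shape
(5, 29)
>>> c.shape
(17, 19)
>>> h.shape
(17, 19)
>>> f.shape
(7, 5)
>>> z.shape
(17, 19)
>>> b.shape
()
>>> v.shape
(5, 7)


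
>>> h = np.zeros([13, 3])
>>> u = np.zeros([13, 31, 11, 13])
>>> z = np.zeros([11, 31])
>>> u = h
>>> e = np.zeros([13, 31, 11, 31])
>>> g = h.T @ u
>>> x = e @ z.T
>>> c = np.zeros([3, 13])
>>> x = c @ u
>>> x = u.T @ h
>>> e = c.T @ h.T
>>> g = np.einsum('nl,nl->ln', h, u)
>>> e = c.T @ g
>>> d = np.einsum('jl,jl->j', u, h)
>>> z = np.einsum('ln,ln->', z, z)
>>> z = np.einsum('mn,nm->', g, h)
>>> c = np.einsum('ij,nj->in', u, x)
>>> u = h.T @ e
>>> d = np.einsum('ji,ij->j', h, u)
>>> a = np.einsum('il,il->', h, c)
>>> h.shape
(13, 3)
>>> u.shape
(3, 13)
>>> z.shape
()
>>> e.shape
(13, 13)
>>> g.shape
(3, 13)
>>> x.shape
(3, 3)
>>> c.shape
(13, 3)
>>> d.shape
(13,)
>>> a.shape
()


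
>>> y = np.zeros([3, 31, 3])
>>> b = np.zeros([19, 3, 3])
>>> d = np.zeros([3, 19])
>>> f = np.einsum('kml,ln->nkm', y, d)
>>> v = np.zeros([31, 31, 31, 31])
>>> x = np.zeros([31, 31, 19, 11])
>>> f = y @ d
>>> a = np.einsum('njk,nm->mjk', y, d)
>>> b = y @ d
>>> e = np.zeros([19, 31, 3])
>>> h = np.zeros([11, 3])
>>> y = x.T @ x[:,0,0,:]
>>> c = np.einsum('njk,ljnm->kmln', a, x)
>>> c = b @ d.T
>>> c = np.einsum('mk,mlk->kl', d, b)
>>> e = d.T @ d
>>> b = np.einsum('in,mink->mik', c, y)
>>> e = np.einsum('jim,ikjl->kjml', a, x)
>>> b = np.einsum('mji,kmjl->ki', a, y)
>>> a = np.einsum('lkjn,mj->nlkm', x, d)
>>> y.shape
(11, 19, 31, 11)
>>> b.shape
(11, 3)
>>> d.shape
(3, 19)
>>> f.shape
(3, 31, 19)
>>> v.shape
(31, 31, 31, 31)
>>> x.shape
(31, 31, 19, 11)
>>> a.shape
(11, 31, 31, 3)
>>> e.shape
(31, 19, 3, 11)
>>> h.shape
(11, 3)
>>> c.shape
(19, 31)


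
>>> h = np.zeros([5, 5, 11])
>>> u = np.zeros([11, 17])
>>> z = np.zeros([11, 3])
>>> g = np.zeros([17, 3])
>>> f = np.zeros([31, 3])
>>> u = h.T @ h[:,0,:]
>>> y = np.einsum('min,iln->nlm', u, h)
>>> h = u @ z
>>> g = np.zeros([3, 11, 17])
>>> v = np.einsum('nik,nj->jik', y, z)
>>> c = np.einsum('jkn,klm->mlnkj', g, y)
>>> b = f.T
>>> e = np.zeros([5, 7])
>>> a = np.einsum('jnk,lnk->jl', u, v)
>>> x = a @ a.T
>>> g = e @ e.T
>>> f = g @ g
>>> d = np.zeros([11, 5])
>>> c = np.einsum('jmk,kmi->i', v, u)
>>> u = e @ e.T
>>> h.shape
(11, 5, 3)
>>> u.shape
(5, 5)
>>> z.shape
(11, 3)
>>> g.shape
(5, 5)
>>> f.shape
(5, 5)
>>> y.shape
(11, 5, 11)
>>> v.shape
(3, 5, 11)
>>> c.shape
(11,)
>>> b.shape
(3, 31)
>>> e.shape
(5, 7)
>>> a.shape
(11, 3)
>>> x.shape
(11, 11)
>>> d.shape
(11, 5)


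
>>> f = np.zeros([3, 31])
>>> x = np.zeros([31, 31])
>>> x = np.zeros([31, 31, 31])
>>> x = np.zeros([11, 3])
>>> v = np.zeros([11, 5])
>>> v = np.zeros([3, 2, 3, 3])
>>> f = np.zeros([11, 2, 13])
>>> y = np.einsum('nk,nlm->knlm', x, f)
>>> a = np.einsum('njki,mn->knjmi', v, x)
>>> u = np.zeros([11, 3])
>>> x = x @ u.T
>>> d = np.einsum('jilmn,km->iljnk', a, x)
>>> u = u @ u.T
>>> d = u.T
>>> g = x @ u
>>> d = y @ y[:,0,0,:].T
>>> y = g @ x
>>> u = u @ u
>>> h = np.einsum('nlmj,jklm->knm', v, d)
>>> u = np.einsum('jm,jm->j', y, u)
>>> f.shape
(11, 2, 13)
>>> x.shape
(11, 11)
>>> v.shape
(3, 2, 3, 3)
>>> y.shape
(11, 11)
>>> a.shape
(3, 3, 2, 11, 3)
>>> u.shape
(11,)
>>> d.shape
(3, 11, 2, 3)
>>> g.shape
(11, 11)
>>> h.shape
(11, 3, 3)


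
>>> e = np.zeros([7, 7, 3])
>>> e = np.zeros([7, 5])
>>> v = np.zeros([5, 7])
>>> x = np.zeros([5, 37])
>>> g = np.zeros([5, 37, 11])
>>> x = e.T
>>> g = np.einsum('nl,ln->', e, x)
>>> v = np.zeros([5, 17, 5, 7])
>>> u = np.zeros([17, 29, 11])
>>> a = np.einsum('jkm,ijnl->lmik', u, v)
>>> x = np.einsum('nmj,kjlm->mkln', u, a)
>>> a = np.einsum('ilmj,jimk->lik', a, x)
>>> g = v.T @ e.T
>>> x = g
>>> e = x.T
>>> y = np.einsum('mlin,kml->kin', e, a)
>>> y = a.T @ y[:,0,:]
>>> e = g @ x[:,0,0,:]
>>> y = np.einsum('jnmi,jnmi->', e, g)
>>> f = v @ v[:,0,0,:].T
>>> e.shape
(7, 5, 17, 7)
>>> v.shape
(5, 17, 5, 7)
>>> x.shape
(7, 5, 17, 7)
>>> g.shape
(7, 5, 17, 7)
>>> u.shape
(17, 29, 11)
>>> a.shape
(11, 7, 17)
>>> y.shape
()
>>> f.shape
(5, 17, 5, 5)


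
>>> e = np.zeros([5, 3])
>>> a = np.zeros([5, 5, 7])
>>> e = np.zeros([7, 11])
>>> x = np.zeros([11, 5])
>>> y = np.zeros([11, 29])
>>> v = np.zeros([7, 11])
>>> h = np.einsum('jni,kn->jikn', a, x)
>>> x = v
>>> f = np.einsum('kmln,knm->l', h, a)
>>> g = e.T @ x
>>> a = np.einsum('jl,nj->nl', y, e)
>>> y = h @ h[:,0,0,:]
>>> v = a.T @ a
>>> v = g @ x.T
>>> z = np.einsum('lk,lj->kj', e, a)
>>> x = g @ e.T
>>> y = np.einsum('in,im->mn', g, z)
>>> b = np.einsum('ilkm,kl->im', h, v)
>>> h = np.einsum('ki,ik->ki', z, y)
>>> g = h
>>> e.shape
(7, 11)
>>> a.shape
(7, 29)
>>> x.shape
(11, 7)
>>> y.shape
(29, 11)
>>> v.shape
(11, 7)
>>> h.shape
(11, 29)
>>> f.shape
(11,)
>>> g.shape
(11, 29)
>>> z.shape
(11, 29)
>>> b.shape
(5, 5)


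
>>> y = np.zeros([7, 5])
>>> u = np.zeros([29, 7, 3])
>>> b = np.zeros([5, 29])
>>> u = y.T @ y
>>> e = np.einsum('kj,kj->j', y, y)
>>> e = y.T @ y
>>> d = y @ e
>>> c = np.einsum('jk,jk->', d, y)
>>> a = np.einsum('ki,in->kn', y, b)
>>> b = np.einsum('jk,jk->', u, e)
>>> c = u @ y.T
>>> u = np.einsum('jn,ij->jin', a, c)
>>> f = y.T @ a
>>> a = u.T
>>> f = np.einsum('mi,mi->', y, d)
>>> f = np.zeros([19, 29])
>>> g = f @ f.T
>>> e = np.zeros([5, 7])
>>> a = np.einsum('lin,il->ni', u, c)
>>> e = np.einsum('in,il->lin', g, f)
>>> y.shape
(7, 5)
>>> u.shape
(7, 5, 29)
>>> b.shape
()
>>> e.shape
(29, 19, 19)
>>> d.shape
(7, 5)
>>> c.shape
(5, 7)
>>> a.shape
(29, 5)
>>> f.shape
(19, 29)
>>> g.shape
(19, 19)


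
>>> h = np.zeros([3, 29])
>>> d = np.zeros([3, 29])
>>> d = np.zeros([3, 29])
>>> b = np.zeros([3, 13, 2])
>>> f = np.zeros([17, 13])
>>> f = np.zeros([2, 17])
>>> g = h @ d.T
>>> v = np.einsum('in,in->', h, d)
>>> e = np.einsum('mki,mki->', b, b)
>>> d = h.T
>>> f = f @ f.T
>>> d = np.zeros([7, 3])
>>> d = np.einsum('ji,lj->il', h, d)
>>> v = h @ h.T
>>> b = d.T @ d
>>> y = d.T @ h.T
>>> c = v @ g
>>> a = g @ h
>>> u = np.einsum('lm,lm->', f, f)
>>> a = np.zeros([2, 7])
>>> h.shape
(3, 29)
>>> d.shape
(29, 7)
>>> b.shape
(7, 7)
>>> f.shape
(2, 2)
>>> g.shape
(3, 3)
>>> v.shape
(3, 3)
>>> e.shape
()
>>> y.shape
(7, 3)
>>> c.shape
(3, 3)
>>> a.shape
(2, 7)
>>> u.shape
()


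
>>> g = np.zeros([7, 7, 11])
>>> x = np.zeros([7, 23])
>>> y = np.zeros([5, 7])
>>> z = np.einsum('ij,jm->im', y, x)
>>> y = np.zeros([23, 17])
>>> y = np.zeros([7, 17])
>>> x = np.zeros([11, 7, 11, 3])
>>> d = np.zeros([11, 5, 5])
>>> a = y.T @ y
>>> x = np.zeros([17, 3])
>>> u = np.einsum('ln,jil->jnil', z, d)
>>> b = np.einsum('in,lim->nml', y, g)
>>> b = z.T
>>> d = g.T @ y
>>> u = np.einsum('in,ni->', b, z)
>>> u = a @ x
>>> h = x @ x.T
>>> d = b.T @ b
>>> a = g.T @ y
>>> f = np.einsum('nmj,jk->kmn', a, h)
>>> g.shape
(7, 7, 11)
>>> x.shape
(17, 3)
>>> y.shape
(7, 17)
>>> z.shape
(5, 23)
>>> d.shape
(5, 5)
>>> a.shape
(11, 7, 17)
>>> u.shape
(17, 3)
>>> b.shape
(23, 5)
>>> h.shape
(17, 17)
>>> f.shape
(17, 7, 11)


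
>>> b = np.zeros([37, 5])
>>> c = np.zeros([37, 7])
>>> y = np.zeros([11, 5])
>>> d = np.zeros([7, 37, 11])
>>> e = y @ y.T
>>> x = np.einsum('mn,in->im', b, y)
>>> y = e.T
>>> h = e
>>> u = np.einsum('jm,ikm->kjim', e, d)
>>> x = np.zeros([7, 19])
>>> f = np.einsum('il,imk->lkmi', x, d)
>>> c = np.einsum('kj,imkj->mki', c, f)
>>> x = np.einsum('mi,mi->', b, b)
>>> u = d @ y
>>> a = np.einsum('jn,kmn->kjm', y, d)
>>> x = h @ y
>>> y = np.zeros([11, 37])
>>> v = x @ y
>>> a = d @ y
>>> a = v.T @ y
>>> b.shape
(37, 5)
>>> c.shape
(11, 37, 19)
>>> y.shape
(11, 37)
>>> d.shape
(7, 37, 11)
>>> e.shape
(11, 11)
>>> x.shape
(11, 11)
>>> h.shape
(11, 11)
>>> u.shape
(7, 37, 11)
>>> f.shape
(19, 11, 37, 7)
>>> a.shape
(37, 37)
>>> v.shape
(11, 37)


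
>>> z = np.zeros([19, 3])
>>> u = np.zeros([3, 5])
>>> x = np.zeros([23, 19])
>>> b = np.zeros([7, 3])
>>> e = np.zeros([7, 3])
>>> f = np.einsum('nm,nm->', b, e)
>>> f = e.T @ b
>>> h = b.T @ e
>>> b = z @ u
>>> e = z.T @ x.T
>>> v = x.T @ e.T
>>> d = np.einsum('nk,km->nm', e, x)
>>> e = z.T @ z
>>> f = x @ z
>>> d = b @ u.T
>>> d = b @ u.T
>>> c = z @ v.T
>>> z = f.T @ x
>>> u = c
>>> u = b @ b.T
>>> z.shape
(3, 19)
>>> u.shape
(19, 19)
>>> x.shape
(23, 19)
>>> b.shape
(19, 5)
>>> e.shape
(3, 3)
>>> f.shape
(23, 3)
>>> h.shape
(3, 3)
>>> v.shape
(19, 3)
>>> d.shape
(19, 3)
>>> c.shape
(19, 19)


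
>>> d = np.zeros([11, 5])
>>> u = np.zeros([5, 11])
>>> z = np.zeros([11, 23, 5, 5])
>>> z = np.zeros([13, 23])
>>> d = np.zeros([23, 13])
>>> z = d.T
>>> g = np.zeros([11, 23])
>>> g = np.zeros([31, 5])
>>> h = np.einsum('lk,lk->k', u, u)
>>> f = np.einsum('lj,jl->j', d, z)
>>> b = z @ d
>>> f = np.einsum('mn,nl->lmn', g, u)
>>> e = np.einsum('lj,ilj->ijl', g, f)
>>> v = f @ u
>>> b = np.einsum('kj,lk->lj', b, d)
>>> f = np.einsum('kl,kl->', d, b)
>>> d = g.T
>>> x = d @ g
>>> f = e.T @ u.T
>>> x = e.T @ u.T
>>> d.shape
(5, 31)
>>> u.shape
(5, 11)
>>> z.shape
(13, 23)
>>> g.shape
(31, 5)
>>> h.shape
(11,)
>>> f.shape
(31, 5, 5)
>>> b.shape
(23, 13)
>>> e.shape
(11, 5, 31)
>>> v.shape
(11, 31, 11)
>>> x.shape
(31, 5, 5)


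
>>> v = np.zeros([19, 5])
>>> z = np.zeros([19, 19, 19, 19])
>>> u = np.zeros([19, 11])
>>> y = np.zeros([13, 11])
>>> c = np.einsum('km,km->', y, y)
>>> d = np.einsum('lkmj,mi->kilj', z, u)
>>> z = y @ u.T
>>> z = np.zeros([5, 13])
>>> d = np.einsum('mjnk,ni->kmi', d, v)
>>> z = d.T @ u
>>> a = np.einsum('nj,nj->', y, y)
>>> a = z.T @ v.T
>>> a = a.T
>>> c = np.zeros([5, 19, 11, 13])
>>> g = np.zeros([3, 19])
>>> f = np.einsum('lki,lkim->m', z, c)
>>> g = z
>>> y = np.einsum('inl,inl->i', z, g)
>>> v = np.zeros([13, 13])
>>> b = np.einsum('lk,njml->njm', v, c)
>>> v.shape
(13, 13)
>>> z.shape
(5, 19, 11)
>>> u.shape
(19, 11)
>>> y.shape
(5,)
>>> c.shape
(5, 19, 11, 13)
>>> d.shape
(19, 19, 5)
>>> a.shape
(19, 19, 11)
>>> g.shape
(5, 19, 11)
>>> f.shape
(13,)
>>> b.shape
(5, 19, 11)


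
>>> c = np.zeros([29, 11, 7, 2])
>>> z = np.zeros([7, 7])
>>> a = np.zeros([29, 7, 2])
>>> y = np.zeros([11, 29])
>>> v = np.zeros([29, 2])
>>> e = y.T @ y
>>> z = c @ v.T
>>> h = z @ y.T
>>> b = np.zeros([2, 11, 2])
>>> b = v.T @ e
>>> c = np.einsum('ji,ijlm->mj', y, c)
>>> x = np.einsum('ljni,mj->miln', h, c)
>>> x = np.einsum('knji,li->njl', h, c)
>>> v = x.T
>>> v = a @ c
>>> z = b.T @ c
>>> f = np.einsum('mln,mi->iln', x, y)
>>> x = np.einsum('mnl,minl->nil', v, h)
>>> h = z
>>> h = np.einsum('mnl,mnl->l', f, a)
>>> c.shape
(2, 11)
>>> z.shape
(29, 11)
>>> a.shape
(29, 7, 2)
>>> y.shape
(11, 29)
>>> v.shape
(29, 7, 11)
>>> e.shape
(29, 29)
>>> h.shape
(2,)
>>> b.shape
(2, 29)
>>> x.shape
(7, 11, 11)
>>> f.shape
(29, 7, 2)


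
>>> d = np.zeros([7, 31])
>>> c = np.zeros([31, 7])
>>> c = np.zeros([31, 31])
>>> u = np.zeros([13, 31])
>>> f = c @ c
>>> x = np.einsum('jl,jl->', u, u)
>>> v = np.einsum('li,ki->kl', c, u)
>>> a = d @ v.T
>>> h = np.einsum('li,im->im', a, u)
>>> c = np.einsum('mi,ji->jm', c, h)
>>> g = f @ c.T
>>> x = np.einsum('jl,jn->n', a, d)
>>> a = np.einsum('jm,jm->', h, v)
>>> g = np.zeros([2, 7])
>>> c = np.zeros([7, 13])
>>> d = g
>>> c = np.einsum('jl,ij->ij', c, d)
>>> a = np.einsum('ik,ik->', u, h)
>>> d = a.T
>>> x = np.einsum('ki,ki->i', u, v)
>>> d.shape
()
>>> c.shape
(2, 7)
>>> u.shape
(13, 31)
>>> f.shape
(31, 31)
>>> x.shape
(31,)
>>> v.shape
(13, 31)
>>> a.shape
()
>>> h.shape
(13, 31)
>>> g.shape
(2, 7)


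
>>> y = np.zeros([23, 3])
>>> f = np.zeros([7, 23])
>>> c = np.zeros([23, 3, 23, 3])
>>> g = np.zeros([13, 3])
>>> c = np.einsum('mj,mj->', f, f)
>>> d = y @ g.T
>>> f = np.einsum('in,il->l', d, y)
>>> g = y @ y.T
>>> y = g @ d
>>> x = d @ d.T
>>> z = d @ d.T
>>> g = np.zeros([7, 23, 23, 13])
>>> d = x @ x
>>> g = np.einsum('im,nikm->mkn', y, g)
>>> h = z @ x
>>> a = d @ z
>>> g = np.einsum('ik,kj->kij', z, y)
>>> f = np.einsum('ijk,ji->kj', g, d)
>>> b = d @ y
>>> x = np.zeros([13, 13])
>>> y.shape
(23, 13)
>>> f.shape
(13, 23)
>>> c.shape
()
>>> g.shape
(23, 23, 13)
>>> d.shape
(23, 23)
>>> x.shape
(13, 13)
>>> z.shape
(23, 23)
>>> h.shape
(23, 23)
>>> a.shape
(23, 23)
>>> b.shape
(23, 13)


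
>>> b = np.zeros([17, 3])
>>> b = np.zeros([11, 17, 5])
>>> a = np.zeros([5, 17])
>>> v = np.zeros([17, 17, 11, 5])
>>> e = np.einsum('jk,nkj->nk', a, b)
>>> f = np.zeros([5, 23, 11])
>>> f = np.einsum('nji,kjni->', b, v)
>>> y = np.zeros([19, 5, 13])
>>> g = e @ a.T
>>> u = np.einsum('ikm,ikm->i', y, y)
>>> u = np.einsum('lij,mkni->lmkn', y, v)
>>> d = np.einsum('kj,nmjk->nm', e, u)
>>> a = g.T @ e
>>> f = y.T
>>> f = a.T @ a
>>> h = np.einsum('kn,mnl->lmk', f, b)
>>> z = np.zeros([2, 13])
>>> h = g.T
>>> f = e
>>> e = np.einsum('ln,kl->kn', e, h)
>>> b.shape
(11, 17, 5)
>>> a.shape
(5, 17)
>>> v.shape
(17, 17, 11, 5)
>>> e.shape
(5, 17)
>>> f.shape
(11, 17)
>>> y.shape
(19, 5, 13)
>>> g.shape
(11, 5)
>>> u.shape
(19, 17, 17, 11)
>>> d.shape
(19, 17)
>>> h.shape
(5, 11)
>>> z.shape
(2, 13)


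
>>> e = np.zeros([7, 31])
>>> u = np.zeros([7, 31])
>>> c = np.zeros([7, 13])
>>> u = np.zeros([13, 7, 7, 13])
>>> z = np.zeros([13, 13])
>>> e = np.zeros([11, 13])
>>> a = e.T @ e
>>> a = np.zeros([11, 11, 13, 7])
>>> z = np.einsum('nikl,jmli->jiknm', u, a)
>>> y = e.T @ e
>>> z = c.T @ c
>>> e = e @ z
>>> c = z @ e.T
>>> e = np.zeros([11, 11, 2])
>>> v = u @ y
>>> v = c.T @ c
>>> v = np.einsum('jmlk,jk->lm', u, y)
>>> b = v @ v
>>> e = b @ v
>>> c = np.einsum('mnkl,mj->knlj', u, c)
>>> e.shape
(7, 7)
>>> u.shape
(13, 7, 7, 13)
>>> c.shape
(7, 7, 13, 11)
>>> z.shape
(13, 13)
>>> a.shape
(11, 11, 13, 7)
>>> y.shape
(13, 13)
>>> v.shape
(7, 7)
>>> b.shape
(7, 7)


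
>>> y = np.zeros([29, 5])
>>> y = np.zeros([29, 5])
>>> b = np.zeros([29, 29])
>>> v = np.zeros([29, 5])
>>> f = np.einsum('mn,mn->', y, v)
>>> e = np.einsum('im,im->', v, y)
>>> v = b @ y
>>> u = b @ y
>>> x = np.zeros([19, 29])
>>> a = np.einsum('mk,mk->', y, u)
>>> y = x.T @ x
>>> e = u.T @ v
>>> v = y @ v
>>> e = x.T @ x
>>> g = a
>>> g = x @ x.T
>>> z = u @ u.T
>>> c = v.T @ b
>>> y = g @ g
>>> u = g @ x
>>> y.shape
(19, 19)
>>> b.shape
(29, 29)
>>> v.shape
(29, 5)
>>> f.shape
()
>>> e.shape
(29, 29)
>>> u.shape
(19, 29)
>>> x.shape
(19, 29)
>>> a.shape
()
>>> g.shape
(19, 19)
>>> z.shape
(29, 29)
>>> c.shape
(5, 29)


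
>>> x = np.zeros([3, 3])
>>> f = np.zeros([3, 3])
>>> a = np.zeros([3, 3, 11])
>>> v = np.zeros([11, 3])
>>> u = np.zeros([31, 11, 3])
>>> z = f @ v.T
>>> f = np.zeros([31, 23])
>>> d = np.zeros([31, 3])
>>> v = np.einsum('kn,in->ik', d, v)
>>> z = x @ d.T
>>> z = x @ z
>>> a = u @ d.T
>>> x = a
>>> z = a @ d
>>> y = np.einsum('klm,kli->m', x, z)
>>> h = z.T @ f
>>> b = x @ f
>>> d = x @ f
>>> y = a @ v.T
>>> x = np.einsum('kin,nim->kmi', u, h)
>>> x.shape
(31, 23, 11)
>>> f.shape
(31, 23)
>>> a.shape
(31, 11, 31)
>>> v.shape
(11, 31)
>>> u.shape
(31, 11, 3)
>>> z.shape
(31, 11, 3)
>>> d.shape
(31, 11, 23)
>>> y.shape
(31, 11, 11)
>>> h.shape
(3, 11, 23)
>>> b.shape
(31, 11, 23)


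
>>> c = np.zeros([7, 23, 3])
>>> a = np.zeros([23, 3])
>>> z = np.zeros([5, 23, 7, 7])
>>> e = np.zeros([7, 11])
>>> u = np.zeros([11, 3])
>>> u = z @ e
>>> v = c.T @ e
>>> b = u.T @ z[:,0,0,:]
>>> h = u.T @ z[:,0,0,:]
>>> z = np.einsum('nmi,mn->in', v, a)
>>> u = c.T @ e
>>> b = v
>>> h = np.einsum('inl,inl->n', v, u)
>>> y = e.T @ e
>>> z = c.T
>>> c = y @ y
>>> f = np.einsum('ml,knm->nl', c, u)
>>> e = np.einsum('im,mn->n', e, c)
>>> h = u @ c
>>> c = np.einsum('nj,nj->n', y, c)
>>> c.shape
(11,)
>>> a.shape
(23, 3)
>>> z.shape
(3, 23, 7)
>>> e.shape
(11,)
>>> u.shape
(3, 23, 11)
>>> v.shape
(3, 23, 11)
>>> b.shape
(3, 23, 11)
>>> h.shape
(3, 23, 11)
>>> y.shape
(11, 11)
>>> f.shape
(23, 11)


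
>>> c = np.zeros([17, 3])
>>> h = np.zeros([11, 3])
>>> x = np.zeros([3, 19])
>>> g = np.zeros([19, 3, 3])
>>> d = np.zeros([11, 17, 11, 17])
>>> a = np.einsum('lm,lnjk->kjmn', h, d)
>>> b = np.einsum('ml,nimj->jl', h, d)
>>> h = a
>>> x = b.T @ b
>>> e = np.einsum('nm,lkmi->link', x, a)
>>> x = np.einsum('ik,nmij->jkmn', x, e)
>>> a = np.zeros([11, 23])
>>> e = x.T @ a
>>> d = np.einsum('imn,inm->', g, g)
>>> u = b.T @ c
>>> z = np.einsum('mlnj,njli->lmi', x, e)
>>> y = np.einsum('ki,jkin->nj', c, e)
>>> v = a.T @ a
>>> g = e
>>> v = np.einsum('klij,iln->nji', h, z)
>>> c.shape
(17, 3)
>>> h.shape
(17, 11, 3, 17)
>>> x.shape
(11, 3, 17, 17)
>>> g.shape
(17, 17, 3, 23)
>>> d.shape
()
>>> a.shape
(11, 23)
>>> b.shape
(17, 3)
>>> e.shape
(17, 17, 3, 23)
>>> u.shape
(3, 3)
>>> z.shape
(3, 11, 23)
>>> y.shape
(23, 17)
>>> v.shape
(23, 17, 3)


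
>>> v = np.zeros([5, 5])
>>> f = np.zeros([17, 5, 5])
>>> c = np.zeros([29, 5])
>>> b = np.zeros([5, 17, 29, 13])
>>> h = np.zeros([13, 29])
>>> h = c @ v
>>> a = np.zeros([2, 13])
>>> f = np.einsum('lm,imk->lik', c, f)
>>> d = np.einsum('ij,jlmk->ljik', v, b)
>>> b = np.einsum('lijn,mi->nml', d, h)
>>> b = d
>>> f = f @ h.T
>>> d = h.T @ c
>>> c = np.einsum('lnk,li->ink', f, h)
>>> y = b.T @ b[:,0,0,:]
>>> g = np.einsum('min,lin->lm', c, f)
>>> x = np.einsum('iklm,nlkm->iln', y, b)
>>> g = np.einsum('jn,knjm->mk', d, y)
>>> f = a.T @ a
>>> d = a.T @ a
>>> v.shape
(5, 5)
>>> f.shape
(13, 13)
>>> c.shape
(5, 17, 29)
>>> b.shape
(17, 5, 5, 13)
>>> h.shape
(29, 5)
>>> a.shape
(2, 13)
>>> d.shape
(13, 13)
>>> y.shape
(13, 5, 5, 13)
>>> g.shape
(13, 13)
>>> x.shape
(13, 5, 17)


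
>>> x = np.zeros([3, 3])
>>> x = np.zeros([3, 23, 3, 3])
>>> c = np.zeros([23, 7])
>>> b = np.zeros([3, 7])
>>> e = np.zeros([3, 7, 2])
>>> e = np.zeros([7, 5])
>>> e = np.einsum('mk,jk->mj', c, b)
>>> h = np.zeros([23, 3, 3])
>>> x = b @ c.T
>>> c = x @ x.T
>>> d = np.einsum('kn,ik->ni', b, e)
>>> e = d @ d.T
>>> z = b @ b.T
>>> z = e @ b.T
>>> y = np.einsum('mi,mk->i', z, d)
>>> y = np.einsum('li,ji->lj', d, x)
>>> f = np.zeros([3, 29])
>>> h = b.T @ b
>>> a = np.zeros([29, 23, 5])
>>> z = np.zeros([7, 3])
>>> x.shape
(3, 23)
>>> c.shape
(3, 3)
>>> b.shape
(3, 7)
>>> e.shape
(7, 7)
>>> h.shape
(7, 7)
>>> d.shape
(7, 23)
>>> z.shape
(7, 3)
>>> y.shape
(7, 3)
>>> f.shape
(3, 29)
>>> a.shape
(29, 23, 5)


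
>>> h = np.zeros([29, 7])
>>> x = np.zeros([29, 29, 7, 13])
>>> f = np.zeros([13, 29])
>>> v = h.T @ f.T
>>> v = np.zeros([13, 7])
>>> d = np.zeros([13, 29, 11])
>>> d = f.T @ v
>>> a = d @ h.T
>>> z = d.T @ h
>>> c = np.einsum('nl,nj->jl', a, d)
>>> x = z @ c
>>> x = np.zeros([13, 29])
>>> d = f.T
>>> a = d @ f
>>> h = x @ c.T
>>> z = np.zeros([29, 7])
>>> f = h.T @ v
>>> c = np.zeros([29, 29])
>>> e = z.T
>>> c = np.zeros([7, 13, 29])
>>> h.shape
(13, 7)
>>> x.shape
(13, 29)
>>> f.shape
(7, 7)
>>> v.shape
(13, 7)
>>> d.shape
(29, 13)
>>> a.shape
(29, 29)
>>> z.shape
(29, 7)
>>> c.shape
(7, 13, 29)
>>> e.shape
(7, 29)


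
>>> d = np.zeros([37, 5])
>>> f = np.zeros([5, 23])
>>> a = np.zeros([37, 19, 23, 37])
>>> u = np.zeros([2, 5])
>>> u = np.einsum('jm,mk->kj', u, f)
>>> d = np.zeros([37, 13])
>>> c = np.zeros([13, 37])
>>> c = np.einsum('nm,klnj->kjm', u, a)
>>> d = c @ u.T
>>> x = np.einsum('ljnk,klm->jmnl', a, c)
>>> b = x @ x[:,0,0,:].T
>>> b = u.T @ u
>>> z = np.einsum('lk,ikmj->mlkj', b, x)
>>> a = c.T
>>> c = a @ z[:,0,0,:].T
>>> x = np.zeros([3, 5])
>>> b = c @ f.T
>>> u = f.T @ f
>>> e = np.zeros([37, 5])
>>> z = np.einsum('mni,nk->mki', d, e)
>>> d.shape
(37, 37, 23)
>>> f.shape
(5, 23)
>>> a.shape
(2, 37, 37)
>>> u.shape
(23, 23)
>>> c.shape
(2, 37, 23)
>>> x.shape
(3, 5)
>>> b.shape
(2, 37, 5)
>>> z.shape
(37, 5, 23)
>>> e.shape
(37, 5)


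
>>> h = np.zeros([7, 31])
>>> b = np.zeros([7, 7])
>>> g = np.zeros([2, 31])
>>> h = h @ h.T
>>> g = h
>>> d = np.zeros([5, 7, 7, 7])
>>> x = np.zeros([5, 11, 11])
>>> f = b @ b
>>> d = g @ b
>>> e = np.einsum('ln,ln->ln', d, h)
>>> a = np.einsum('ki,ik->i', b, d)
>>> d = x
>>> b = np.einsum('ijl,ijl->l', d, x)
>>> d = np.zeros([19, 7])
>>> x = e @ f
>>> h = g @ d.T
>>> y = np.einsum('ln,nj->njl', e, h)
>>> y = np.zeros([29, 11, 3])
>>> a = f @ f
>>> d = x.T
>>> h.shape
(7, 19)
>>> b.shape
(11,)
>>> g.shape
(7, 7)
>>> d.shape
(7, 7)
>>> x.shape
(7, 7)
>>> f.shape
(7, 7)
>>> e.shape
(7, 7)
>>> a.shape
(7, 7)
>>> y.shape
(29, 11, 3)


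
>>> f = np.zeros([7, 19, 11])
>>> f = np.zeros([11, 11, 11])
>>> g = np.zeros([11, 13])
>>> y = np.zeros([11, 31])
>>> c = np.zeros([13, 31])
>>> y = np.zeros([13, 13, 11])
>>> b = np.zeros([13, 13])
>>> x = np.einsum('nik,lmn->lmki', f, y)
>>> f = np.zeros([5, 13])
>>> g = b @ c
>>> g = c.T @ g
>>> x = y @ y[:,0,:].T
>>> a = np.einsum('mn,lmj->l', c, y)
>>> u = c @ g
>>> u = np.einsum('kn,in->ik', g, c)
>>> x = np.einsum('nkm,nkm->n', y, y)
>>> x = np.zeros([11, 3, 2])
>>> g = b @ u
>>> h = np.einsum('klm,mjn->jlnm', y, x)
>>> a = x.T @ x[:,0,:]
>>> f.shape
(5, 13)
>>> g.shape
(13, 31)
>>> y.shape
(13, 13, 11)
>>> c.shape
(13, 31)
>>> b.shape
(13, 13)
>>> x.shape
(11, 3, 2)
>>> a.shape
(2, 3, 2)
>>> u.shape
(13, 31)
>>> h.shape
(3, 13, 2, 11)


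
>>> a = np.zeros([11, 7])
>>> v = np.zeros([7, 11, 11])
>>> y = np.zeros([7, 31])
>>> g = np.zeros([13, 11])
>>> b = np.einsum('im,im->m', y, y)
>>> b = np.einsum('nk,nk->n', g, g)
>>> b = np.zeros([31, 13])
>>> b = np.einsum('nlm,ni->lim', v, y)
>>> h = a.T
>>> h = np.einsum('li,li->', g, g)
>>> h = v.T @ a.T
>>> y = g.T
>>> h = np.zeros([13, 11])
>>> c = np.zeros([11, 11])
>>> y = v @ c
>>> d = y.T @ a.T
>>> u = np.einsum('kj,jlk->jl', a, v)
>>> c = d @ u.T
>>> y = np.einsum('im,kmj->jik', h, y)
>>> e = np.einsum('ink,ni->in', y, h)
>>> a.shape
(11, 7)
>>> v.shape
(7, 11, 11)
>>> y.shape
(11, 13, 7)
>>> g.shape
(13, 11)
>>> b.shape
(11, 31, 11)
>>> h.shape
(13, 11)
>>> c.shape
(11, 11, 7)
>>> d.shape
(11, 11, 11)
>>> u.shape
(7, 11)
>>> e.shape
(11, 13)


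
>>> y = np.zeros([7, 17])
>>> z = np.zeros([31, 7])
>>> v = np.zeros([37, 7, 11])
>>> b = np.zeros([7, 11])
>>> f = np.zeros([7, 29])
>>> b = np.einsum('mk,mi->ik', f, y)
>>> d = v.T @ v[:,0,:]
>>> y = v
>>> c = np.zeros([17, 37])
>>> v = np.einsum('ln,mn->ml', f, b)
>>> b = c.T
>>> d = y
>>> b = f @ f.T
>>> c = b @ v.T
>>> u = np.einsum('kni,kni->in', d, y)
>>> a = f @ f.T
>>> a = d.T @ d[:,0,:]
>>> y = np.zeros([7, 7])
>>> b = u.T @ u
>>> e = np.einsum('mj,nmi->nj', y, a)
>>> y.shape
(7, 7)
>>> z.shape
(31, 7)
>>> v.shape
(17, 7)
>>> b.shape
(7, 7)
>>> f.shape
(7, 29)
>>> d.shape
(37, 7, 11)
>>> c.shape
(7, 17)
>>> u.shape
(11, 7)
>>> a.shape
(11, 7, 11)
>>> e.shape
(11, 7)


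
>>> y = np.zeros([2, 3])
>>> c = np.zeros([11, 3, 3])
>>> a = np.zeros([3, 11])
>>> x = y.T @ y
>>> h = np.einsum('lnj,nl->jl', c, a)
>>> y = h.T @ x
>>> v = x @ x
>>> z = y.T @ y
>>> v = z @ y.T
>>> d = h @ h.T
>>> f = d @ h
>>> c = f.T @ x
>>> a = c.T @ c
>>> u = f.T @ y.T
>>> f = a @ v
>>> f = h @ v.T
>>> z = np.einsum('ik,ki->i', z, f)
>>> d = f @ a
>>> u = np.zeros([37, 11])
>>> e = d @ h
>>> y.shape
(11, 3)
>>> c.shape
(11, 3)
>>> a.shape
(3, 3)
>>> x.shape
(3, 3)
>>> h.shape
(3, 11)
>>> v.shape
(3, 11)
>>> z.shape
(3,)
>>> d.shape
(3, 3)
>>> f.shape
(3, 3)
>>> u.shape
(37, 11)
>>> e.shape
(3, 11)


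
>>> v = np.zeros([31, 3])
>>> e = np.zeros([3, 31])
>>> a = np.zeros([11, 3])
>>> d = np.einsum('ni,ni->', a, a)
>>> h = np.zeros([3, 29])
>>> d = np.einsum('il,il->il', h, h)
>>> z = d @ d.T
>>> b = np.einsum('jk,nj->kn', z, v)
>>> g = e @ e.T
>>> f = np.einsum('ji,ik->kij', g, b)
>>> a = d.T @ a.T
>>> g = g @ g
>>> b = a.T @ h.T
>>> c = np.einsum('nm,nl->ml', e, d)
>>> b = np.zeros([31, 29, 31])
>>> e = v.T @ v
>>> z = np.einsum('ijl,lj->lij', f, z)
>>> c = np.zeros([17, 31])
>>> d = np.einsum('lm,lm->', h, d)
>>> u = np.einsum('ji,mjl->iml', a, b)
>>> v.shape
(31, 3)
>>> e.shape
(3, 3)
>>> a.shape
(29, 11)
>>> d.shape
()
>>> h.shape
(3, 29)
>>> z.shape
(3, 31, 3)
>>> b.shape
(31, 29, 31)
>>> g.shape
(3, 3)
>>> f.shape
(31, 3, 3)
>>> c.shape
(17, 31)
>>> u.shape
(11, 31, 31)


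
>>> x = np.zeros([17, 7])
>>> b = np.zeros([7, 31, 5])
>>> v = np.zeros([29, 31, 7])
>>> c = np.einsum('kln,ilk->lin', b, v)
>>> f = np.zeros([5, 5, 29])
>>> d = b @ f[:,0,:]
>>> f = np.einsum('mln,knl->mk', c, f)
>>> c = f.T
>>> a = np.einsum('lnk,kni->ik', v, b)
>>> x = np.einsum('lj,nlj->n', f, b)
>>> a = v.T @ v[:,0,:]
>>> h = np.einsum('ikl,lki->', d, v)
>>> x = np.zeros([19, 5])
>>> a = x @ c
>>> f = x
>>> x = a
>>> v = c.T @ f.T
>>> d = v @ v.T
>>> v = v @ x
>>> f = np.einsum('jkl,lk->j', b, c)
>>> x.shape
(19, 31)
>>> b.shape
(7, 31, 5)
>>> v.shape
(31, 31)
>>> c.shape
(5, 31)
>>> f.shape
(7,)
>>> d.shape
(31, 31)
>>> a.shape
(19, 31)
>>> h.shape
()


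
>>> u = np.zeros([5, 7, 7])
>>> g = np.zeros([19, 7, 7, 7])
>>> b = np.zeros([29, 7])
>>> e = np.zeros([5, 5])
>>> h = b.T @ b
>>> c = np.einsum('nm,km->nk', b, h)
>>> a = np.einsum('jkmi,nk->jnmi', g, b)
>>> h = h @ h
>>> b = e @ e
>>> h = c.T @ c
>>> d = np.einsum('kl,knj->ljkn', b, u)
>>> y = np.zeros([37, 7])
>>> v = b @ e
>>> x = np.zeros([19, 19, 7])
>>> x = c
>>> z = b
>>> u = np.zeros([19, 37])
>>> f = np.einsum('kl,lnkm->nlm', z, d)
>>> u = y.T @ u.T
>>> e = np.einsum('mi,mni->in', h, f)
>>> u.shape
(7, 19)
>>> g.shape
(19, 7, 7, 7)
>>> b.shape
(5, 5)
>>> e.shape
(7, 5)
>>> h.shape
(7, 7)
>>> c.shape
(29, 7)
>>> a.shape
(19, 29, 7, 7)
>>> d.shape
(5, 7, 5, 7)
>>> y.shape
(37, 7)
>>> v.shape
(5, 5)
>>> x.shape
(29, 7)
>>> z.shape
(5, 5)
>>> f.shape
(7, 5, 7)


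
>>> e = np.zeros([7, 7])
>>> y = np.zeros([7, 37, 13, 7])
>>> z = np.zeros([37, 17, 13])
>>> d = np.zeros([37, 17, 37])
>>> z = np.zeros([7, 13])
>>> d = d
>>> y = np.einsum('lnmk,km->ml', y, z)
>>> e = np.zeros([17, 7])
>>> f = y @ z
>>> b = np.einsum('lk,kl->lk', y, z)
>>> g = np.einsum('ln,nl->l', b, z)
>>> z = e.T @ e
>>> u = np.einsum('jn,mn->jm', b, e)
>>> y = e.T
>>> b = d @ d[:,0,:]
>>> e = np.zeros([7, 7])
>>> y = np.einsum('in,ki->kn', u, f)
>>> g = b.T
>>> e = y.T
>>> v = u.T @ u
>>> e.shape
(17, 13)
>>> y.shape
(13, 17)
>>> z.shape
(7, 7)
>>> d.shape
(37, 17, 37)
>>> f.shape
(13, 13)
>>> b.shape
(37, 17, 37)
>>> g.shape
(37, 17, 37)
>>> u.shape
(13, 17)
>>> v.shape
(17, 17)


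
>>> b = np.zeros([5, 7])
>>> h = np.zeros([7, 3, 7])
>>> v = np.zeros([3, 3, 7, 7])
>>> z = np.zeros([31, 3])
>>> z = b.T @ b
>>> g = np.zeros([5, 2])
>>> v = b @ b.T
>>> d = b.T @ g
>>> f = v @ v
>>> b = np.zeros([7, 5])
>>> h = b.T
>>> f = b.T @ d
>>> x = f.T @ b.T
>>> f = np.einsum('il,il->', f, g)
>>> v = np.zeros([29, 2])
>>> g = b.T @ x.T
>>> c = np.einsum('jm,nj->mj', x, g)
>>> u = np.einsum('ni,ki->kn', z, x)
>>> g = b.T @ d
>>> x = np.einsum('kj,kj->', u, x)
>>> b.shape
(7, 5)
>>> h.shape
(5, 7)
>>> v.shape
(29, 2)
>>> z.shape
(7, 7)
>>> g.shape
(5, 2)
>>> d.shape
(7, 2)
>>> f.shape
()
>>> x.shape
()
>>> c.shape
(7, 2)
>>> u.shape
(2, 7)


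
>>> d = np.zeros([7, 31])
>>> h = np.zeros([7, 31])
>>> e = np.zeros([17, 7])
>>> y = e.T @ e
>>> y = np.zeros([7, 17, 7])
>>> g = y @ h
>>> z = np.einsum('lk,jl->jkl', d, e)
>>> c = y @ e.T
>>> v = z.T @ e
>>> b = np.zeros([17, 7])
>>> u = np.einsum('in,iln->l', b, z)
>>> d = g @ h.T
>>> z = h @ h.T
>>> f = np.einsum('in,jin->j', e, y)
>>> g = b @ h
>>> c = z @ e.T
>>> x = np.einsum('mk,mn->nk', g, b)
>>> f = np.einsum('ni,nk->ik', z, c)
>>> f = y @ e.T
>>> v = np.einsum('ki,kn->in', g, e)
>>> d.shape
(7, 17, 7)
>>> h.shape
(7, 31)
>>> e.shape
(17, 7)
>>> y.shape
(7, 17, 7)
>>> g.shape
(17, 31)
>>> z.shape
(7, 7)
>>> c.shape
(7, 17)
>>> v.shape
(31, 7)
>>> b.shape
(17, 7)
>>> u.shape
(31,)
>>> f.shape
(7, 17, 17)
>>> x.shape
(7, 31)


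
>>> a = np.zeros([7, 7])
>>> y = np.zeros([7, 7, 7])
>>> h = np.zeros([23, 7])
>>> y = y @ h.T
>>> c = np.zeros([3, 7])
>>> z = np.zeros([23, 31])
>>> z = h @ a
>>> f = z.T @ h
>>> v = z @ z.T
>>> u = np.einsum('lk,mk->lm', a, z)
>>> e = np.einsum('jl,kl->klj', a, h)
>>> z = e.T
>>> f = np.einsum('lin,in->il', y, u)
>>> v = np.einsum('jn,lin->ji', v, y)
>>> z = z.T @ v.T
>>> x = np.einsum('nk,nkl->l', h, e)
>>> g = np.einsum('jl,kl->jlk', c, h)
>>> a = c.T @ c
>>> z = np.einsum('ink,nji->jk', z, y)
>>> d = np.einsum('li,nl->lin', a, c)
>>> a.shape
(7, 7)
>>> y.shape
(7, 7, 23)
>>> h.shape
(23, 7)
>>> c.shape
(3, 7)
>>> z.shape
(7, 23)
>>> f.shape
(7, 7)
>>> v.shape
(23, 7)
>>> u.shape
(7, 23)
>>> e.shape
(23, 7, 7)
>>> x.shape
(7,)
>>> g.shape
(3, 7, 23)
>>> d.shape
(7, 7, 3)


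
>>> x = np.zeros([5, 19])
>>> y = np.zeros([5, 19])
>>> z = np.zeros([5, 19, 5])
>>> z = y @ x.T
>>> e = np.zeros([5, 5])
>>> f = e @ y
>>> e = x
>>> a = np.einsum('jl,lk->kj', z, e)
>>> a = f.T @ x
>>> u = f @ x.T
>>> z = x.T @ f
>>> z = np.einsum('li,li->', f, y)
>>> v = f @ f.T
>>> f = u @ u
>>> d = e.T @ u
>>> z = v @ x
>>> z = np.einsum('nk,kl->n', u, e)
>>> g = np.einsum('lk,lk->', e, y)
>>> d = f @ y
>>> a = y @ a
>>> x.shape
(5, 19)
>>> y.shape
(5, 19)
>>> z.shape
(5,)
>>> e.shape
(5, 19)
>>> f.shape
(5, 5)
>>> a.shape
(5, 19)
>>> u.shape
(5, 5)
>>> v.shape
(5, 5)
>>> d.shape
(5, 19)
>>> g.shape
()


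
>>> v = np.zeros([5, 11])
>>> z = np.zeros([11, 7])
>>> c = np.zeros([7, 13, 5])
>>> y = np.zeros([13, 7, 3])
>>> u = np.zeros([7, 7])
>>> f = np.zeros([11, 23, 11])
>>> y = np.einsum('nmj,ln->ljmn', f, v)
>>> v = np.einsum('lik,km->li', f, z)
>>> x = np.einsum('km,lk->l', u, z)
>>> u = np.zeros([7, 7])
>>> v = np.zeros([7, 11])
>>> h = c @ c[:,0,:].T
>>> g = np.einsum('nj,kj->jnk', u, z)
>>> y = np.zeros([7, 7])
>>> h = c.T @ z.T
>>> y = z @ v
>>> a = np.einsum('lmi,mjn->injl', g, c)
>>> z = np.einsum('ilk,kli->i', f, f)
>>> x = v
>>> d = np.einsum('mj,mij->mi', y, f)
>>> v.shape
(7, 11)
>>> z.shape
(11,)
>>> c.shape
(7, 13, 5)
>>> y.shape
(11, 11)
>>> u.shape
(7, 7)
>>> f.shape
(11, 23, 11)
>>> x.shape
(7, 11)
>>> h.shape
(5, 13, 11)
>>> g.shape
(7, 7, 11)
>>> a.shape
(11, 5, 13, 7)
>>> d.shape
(11, 23)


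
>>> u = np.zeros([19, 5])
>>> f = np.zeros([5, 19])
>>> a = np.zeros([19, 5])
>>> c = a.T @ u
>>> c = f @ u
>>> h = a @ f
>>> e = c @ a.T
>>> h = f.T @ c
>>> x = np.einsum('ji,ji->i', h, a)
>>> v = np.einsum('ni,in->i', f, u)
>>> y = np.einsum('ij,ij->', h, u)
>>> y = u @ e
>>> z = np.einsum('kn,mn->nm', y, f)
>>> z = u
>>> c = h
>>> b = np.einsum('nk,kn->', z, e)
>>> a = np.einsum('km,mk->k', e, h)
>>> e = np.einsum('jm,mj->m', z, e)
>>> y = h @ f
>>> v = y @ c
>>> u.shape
(19, 5)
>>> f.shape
(5, 19)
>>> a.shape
(5,)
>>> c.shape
(19, 5)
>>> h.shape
(19, 5)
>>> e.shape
(5,)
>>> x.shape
(5,)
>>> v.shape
(19, 5)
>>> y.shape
(19, 19)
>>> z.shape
(19, 5)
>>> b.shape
()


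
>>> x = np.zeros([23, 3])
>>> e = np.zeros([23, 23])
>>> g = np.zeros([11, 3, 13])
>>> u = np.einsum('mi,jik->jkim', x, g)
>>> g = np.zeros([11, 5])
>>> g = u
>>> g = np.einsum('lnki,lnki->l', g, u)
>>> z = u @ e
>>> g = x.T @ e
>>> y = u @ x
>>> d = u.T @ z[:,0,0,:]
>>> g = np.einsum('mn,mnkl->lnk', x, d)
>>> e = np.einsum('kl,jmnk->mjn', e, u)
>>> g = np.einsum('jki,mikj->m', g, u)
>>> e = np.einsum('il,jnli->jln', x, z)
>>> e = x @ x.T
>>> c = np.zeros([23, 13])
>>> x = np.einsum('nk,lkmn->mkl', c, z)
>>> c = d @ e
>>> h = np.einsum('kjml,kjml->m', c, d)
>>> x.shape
(3, 13, 11)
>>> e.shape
(23, 23)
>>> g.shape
(11,)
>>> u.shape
(11, 13, 3, 23)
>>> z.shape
(11, 13, 3, 23)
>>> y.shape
(11, 13, 3, 3)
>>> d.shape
(23, 3, 13, 23)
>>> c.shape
(23, 3, 13, 23)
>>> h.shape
(13,)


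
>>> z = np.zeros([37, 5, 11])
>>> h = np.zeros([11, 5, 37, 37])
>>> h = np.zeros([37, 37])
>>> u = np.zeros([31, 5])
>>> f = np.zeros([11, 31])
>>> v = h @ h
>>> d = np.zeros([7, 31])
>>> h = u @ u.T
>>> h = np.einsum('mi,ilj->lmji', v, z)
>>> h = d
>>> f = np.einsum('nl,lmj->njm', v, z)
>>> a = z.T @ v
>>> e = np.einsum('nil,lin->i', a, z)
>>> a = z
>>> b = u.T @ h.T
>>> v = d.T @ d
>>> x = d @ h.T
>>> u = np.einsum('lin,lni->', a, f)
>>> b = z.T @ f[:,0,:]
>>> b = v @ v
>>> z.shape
(37, 5, 11)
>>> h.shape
(7, 31)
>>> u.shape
()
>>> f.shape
(37, 11, 5)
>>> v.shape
(31, 31)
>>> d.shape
(7, 31)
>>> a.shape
(37, 5, 11)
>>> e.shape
(5,)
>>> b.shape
(31, 31)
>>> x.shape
(7, 7)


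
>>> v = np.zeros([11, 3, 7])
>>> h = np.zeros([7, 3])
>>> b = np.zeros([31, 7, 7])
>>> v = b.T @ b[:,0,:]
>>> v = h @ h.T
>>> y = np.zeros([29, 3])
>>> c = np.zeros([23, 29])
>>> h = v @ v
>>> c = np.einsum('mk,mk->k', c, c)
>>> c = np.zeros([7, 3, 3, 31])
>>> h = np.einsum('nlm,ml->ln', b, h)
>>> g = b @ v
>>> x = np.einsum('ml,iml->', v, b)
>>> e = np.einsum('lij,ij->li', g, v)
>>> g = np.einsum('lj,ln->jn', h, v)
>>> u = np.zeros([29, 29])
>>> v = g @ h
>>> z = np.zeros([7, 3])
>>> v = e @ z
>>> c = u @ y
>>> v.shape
(31, 3)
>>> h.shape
(7, 31)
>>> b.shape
(31, 7, 7)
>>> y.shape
(29, 3)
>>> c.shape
(29, 3)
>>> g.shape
(31, 7)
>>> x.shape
()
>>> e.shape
(31, 7)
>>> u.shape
(29, 29)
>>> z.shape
(7, 3)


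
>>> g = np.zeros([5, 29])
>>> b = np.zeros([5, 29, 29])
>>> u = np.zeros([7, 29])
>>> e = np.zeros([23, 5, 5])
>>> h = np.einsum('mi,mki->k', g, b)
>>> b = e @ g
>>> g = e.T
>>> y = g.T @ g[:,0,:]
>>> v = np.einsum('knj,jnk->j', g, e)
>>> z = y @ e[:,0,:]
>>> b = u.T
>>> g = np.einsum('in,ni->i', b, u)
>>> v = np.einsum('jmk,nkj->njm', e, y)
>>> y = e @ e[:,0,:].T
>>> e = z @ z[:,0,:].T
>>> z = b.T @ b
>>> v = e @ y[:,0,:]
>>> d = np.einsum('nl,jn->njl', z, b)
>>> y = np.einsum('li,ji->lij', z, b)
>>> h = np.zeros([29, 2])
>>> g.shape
(29,)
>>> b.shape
(29, 7)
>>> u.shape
(7, 29)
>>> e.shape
(23, 5, 23)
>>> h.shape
(29, 2)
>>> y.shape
(7, 7, 29)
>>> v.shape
(23, 5, 23)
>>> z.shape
(7, 7)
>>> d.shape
(7, 29, 7)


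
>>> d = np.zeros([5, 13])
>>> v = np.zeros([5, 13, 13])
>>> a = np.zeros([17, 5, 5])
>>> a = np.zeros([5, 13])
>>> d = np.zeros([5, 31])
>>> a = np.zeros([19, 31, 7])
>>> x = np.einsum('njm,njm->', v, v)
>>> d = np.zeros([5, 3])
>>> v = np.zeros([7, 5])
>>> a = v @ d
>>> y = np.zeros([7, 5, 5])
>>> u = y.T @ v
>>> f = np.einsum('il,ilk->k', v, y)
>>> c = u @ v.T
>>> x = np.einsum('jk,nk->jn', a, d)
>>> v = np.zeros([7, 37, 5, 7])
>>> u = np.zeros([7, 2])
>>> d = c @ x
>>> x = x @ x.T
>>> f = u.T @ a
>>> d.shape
(5, 5, 5)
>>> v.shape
(7, 37, 5, 7)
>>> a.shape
(7, 3)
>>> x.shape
(7, 7)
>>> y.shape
(7, 5, 5)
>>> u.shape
(7, 2)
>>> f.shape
(2, 3)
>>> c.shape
(5, 5, 7)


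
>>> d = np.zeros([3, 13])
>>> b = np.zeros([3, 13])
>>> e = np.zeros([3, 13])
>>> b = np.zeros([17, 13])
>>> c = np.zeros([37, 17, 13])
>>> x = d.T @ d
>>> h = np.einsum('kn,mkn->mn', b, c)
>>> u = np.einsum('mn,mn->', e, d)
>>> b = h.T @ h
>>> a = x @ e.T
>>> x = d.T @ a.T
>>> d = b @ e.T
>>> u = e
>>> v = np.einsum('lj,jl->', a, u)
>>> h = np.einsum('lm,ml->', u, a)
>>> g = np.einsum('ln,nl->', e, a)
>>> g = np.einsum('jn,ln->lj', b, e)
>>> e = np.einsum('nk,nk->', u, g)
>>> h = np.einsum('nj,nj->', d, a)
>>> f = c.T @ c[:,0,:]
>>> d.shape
(13, 3)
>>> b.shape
(13, 13)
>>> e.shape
()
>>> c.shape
(37, 17, 13)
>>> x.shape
(13, 13)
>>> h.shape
()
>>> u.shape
(3, 13)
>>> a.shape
(13, 3)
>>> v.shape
()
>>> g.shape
(3, 13)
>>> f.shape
(13, 17, 13)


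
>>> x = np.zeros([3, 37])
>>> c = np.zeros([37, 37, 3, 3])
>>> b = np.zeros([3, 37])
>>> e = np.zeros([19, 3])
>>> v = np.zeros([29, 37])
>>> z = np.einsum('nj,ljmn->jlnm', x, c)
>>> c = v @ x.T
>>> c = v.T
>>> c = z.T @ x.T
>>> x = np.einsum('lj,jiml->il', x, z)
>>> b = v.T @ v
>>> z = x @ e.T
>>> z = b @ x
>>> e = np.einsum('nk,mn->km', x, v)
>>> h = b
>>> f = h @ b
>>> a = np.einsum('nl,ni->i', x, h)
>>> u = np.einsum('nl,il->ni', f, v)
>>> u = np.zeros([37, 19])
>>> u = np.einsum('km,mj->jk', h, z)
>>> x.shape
(37, 3)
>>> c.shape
(3, 3, 37, 3)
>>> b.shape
(37, 37)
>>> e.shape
(3, 29)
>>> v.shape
(29, 37)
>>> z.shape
(37, 3)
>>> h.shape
(37, 37)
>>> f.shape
(37, 37)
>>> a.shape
(37,)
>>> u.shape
(3, 37)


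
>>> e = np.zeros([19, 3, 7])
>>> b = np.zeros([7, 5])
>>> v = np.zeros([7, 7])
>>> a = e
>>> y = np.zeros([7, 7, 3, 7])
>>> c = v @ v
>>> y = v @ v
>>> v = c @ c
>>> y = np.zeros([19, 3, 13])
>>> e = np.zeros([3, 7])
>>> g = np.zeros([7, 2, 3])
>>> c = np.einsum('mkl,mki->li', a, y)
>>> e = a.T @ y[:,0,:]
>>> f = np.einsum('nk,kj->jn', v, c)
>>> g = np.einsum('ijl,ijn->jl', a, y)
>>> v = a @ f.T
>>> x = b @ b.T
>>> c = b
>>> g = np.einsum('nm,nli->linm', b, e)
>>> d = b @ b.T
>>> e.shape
(7, 3, 13)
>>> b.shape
(7, 5)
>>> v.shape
(19, 3, 13)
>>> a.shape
(19, 3, 7)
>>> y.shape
(19, 3, 13)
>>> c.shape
(7, 5)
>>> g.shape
(3, 13, 7, 5)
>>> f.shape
(13, 7)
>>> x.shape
(7, 7)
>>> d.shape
(7, 7)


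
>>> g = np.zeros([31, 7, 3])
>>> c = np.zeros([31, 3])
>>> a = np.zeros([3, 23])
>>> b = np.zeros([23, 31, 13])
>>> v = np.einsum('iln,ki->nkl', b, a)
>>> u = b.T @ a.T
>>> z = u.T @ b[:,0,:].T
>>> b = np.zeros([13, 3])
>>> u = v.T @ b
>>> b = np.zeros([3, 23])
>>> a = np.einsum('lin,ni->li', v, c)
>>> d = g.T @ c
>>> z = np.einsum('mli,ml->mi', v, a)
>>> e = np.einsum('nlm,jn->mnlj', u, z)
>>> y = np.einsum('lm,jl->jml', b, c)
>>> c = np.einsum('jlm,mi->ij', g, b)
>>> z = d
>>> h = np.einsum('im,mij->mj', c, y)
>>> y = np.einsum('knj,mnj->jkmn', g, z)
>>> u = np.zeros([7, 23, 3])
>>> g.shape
(31, 7, 3)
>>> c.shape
(23, 31)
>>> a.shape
(13, 3)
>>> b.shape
(3, 23)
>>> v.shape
(13, 3, 31)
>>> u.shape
(7, 23, 3)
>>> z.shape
(3, 7, 3)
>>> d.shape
(3, 7, 3)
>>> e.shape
(3, 31, 3, 13)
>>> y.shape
(3, 31, 3, 7)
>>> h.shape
(31, 3)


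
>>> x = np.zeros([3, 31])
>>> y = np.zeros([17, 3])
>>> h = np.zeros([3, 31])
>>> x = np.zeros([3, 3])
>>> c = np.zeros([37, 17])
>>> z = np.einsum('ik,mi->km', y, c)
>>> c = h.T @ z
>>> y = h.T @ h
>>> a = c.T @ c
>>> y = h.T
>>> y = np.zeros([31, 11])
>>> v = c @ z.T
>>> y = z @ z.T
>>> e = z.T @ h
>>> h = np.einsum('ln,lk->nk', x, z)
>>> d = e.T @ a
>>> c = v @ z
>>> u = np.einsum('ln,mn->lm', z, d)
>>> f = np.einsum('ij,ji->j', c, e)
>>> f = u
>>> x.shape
(3, 3)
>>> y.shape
(3, 3)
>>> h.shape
(3, 37)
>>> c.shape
(31, 37)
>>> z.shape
(3, 37)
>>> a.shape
(37, 37)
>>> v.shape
(31, 3)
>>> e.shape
(37, 31)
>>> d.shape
(31, 37)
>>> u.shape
(3, 31)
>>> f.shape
(3, 31)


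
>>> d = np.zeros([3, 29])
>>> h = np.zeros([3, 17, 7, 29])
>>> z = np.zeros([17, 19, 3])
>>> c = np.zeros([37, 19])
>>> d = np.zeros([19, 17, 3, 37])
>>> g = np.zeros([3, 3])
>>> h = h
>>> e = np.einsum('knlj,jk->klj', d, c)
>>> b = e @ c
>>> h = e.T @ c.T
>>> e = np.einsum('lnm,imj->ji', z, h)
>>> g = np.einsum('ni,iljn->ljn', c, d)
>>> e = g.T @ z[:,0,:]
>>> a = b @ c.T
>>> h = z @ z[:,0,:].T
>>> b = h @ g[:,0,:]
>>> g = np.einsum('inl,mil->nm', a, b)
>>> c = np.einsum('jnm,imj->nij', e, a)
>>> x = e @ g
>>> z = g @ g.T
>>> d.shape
(19, 17, 3, 37)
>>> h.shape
(17, 19, 17)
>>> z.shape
(3, 3)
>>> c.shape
(3, 19, 37)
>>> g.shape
(3, 17)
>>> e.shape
(37, 3, 3)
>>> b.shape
(17, 19, 37)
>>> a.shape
(19, 3, 37)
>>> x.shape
(37, 3, 17)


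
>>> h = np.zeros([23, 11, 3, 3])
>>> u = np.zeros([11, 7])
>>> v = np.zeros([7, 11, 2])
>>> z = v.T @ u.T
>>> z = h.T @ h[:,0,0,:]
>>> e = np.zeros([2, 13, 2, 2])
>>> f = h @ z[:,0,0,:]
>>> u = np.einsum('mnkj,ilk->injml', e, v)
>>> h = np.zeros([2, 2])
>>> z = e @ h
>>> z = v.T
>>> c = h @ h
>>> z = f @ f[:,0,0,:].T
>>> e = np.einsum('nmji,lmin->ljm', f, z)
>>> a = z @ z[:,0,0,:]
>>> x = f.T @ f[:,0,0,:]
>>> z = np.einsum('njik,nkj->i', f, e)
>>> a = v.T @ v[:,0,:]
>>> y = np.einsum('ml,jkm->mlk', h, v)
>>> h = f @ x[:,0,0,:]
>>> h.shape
(23, 11, 3, 3)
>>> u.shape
(7, 13, 2, 2, 11)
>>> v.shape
(7, 11, 2)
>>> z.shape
(3,)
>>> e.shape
(23, 3, 11)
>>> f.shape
(23, 11, 3, 3)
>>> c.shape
(2, 2)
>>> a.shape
(2, 11, 2)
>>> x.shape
(3, 3, 11, 3)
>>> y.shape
(2, 2, 11)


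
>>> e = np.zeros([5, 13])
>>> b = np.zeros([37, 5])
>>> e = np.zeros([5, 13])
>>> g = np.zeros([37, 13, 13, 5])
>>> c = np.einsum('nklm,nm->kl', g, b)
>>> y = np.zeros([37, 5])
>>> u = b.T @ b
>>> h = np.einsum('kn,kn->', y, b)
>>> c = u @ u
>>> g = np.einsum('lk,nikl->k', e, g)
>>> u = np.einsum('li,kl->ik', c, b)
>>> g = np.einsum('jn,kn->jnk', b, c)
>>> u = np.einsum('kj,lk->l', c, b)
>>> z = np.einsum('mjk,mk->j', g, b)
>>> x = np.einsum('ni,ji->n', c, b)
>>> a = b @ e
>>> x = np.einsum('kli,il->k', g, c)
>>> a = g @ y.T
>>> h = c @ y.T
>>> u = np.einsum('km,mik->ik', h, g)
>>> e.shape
(5, 13)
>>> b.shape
(37, 5)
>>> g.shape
(37, 5, 5)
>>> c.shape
(5, 5)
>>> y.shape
(37, 5)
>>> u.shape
(5, 5)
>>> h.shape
(5, 37)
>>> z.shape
(5,)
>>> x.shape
(37,)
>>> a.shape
(37, 5, 37)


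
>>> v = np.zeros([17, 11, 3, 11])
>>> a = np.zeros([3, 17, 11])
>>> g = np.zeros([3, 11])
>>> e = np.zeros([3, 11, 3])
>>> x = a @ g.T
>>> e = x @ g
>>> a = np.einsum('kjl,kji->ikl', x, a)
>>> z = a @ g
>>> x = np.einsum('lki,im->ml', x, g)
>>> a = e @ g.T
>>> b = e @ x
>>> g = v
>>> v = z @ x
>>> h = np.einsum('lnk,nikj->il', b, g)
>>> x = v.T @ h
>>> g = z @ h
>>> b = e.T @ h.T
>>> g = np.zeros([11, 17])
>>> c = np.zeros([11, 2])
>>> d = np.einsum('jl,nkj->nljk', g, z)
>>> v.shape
(11, 3, 3)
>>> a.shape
(3, 17, 3)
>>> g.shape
(11, 17)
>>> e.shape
(3, 17, 11)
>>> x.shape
(3, 3, 3)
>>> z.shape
(11, 3, 11)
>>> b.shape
(11, 17, 11)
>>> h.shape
(11, 3)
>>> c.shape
(11, 2)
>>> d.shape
(11, 17, 11, 3)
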